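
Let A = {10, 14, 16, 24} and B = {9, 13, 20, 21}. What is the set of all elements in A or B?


A ∪ B = all elements in A or B (or both)
A = {10, 14, 16, 24}
B = {9, 13, 20, 21}
A ∪ B = {9, 10, 13, 14, 16, 20, 21, 24}

A ∪ B = {9, 10, 13, 14, 16, 20, 21, 24}


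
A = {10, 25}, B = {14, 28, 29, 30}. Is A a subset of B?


A ⊆ B means every element of A is in B.
Elements in A not in B: {10, 25}
So A ⊄ B.

No, A ⊄ B


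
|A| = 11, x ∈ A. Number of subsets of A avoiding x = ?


Subsets of A avoiding x are subsets of A \ {x}, which has 10 elements.
Count = 2^(n-1) = 2^10
= 1024

Number of subsets avoiding x = 1024


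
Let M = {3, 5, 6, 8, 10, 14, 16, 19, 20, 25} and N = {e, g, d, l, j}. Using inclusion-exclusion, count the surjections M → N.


n = |M| = 10, k = |N| = 5. Surjections via inclusion-exclusion:
S(n,k) = Σ(-1)^i × C(k,i) × (k-i)^n, i=0 to k
i=0: (-1)^0×C(5,0)×5^10 = 9765625
i=1: (-1)^1×C(5,1)×4^10 = -5242880
i=2: (-1)^2×C(5,2)×3^10 = 590490
i=3: (-1)^3×C(5,3)×2^10 = -10240
i=4: (-1)^4×C(5,4)×1^10 = 5
i=5: (-1)^5×C(5,5)×0^10 = 0
Total = 5103000

Number of surjections = 5103000


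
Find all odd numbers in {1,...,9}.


Checking each candidate:
Condition: odd numbers in {1,...,9}
Result = {1, 3, 5, 7, 9}

{1, 3, 5, 7, 9}


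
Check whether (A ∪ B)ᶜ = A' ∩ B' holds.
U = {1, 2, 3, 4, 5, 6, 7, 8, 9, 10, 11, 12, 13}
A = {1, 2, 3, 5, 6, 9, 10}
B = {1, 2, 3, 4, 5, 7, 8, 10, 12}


LHS: A ∪ B = {1, 2, 3, 4, 5, 6, 7, 8, 9, 10, 12}
(A ∪ B)' = U \ (A ∪ B) = {11, 13}
A' = {4, 7, 8, 11, 12, 13}, B' = {6, 9, 11, 13}
Claimed RHS: A' ∩ B' = {11, 13}
Identity is VALID: LHS = RHS = {11, 13} ✓

Identity is valid. (A ∪ B)' = A' ∩ B' = {11, 13}


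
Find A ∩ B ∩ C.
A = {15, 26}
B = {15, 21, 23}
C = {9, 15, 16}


A ∩ B = {15}
(A ∩ B) ∩ C = {15}

A ∩ B ∩ C = {15}


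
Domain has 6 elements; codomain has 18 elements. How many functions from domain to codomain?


Each of |A| = 6 inputs maps to any of |B| = 18 outputs.
# functions = |B|^|A| = 18^6
= 34012224

Number of functions = 34012224


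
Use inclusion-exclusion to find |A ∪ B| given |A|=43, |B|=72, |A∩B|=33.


|A ∪ B| = |A| + |B| - |A ∩ B|
= 43 + 72 - 33
= 82

|A ∪ B| = 82


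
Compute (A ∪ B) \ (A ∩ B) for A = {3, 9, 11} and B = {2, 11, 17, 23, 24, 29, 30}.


A △ B = (A \ B) ∪ (B \ A) = elements in exactly one of A or B
A \ B = {3, 9}
B \ A = {2, 17, 23, 24, 29, 30}
A △ B = {2, 3, 9, 17, 23, 24, 29, 30}

A △ B = {2, 3, 9, 17, 23, 24, 29, 30}


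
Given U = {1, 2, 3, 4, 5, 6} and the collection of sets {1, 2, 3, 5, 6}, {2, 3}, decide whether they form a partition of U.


A partition requires: (1) non-empty parts, (2) pairwise disjoint, (3) union = U
Parts: {1, 2, 3, 5, 6}, {2, 3}
Union of parts: {1, 2, 3, 5, 6}
U = {1, 2, 3, 4, 5, 6}
All non-empty? True
Pairwise disjoint? False
Covers U? False

No, not a valid partition


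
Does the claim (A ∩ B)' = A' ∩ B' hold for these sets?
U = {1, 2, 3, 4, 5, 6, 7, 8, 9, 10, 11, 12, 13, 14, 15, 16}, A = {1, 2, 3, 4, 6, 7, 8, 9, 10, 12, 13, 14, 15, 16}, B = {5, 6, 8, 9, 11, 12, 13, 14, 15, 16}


LHS: A ∩ B = {6, 8, 9, 12, 13, 14, 15, 16}
(A ∩ B)' = U \ (A ∩ B) = {1, 2, 3, 4, 5, 7, 10, 11}
A' = {5, 11}, B' = {1, 2, 3, 4, 7, 10}
Claimed RHS: A' ∩ B' = ∅
Identity is INVALID: LHS = {1, 2, 3, 4, 5, 7, 10, 11} but the RHS claimed here equals ∅. The correct form is (A ∩ B)' = A' ∪ B'.

Identity is invalid: (A ∩ B)' = {1, 2, 3, 4, 5, 7, 10, 11} but A' ∩ B' = ∅. The correct De Morgan law is (A ∩ B)' = A' ∪ B'.


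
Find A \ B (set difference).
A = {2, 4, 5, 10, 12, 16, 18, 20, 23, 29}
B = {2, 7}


A \ B = elements in A but not in B
A = {2, 4, 5, 10, 12, 16, 18, 20, 23, 29}
B = {2, 7}
Remove from A any elements in B
A \ B = {4, 5, 10, 12, 16, 18, 20, 23, 29}

A \ B = {4, 5, 10, 12, 16, 18, 20, 23, 29}


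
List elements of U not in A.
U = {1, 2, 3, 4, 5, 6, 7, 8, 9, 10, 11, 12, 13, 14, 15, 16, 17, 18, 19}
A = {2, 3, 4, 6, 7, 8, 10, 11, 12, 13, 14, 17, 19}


Aᶜ = U \ A = elements in U but not in A
U = {1, 2, 3, 4, 5, 6, 7, 8, 9, 10, 11, 12, 13, 14, 15, 16, 17, 18, 19}
A = {2, 3, 4, 6, 7, 8, 10, 11, 12, 13, 14, 17, 19}
Aᶜ = {1, 5, 9, 15, 16, 18}

Aᶜ = {1, 5, 9, 15, 16, 18}


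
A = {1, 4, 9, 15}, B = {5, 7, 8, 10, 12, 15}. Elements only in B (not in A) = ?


A = {1, 4, 9, 15}
B = {5, 7, 8, 10, 12, 15}
Region: only in B (not in A)
Elements: {5, 7, 8, 10, 12}

Elements only in B (not in A): {5, 7, 8, 10, 12}


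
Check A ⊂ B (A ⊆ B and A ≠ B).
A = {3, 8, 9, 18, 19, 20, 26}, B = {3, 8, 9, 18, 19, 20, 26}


A ⊂ B requires: A ⊆ B AND A ≠ B.
A ⊆ B? Yes
A = B? Yes
A = B, so A is not a PROPER subset.

No, A is not a proper subset of B


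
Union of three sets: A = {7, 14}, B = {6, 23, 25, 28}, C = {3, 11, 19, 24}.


A ∪ B = {6, 7, 14, 23, 25, 28}
(A ∪ B) ∪ C = {3, 6, 7, 11, 14, 19, 23, 24, 25, 28}

A ∪ B ∪ C = {3, 6, 7, 11, 14, 19, 23, 24, 25, 28}


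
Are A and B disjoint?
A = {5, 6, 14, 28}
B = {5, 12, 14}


Disjoint means A ∩ B = ∅.
A ∩ B = {5, 14}
A ∩ B ≠ ∅, so A and B are NOT disjoint.

No, A and B are not disjoint (A ∩ B = {5, 14})


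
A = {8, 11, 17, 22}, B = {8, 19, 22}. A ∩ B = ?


A ∩ B = elements in both A and B
A = {8, 11, 17, 22}
B = {8, 19, 22}
A ∩ B = {8, 22}

A ∩ B = {8, 22}


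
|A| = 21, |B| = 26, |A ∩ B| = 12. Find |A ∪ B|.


|A ∪ B| = |A| + |B| - |A ∩ B|
= 21 + 26 - 12
= 35

|A ∪ B| = 35


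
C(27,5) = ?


C(n,k) = n! / (k!(n-k)!)
C(27,5) = 27! / (5!22!)
= 80730

C(27,5) = 80730


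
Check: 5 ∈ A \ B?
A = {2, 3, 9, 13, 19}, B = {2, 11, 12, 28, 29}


A = {2, 3, 9, 13, 19}, B = {2, 11, 12, 28, 29}
A \ B = elements in A but not in B
A \ B = {3, 9, 13, 19}
Checking if 5 ∈ A \ B
5 is not in A \ B → False

5 ∉ A \ B


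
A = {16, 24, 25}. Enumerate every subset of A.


|A| = 3, so |P(A)| = 2^3 = 8
Enumerate subsets by cardinality (0 to 3):
∅, {16}, {24}, {25}, {16, 24}, {16, 25}, {24, 25}, {16, 24, 25}

P(A) has 8 subsets: ∅, {16}, {24}, {25}, {16, 24}, {16, 25}, {24, 25}, {16, 24, 25}


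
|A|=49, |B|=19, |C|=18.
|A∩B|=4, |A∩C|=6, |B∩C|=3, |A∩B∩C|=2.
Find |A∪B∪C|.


|A∪B∪C| = |A|+|B|+|C| - |A∩B|-|A∩C|-|B∩C| + |A∩B∩C|
= 49+19+18 - 4-6-3 + 2
= 86 - 13 + 2
= 75

|A ∪ B ∪ C| = 75


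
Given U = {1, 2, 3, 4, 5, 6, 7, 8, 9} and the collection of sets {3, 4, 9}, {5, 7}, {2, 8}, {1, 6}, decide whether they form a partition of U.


A partition requires: (1) non-empty parts, (2) pairwise disjoint, (3) union = U
Parts: {3, 4, 9}, {5, 7}, {2, 8}, {1, 6}
Union of parts: {1, 2, 3, 4, 5, 6, 7, 8, 9}
U = {1, 2, 3, 4, 5, 6, 7, 8, 9}
All non-empty? True
Pairwise disjoint? True
Covers U? True

Yes, valid partition


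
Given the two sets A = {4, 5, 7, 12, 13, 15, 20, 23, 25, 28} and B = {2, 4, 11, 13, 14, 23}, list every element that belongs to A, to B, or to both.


A ∪ B = all elements in A or B (or both)
A = {4, 5, 7, 12, 13, 15, 20, 23, 25, 28}
B = {2, 4, 11, 13, 14, 23}
A ∪ B = {2, 4, 5, 7, 11, 12, 13, 14, 15, 20, 23, 25, 28}

A ∪ B = {2, 4, 5, 7, 11, 12, 13, 14, 15, 20, 23, 25, 28}


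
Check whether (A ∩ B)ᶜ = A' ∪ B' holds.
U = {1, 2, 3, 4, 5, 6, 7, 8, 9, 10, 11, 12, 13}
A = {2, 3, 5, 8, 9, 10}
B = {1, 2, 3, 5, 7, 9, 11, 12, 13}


LHS: A ∩ B = {2, 3, 5, 9}
(A ∩ B)' = U \ (A ∩ B) = {1, 4, 6, 7, 8, 10, 11, 12, 13}
A' = {1, 4, 6, 7, 11, 12, 13}, B' = {4, 6, 8, 10}
Claimed RHS: A' ∪ B' = {1, 4, 6, 7, 8, 10, 11, 12, 13}
Identity is VALID: LHS = RHS = {1, 4, 6, 7, 8, 10, 11, 12, 13} ✓

Identity is valid. (A ∩ B)' = A' ∪ B' = {1, 4, 6, 7, 8, 10, 11, 12, 13}


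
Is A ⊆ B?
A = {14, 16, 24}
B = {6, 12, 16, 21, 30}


A ⊆ B means every element of A is in B.
Elements in A not in B: {14, 24}
So A ⊄ B.

No, A ⊄ B


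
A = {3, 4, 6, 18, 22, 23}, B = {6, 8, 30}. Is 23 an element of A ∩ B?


A = {3, 4, 6, 18, 22, 23}, B = {6, 8, 30}
A ∩ B = elements in both A and B
A ∩ B = {6}
Checking if 23 ∈ A ∩ B
23 is not in A ∩ B → False

23 ∉ A ∩ B


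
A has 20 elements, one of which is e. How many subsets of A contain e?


Subsets of A containing e correspond to subsets of A \ {e}, which has 19 elements.
Count = 2^(n-1) = 2^19
= 524288

Number of subsets containing e = 524288


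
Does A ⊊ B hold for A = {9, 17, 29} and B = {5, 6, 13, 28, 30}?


A ⊂ B requires: A ⊆ B AND A ≠ B.
A ⊆ B? No
A ⊄ B, so A is not a proper subset.

No, A is not a proper subset of B


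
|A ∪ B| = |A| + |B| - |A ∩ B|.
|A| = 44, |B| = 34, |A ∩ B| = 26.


|A ∪ B| = |A| + |B| - |A ∩ B|
= 44 + 34 - 26
= 52

|A ∪ B| = 52


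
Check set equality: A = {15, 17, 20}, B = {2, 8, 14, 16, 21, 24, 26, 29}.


Two sets are equal iff they have exactly the same elements.
A = {15, 17, 20}
B = {2, 8, 14, 16, 21, 24, 26, 29}
Differences: {2, 8, 14, 15, 16, 17, 20, 21, 24, 26, 29}
A ≠ B

No, A ≠ B


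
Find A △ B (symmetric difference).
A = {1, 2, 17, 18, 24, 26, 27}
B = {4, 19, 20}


A △ B = (A \ B) ∪ (B \ A) = elements in exactly one of A or B
A \ B = {1, 2, 17, 18, 24, 26, 27}
B \ A = {4, 19, 20}
A △ B = {1, 2, 4, 17, 18, 19, 20, 24, 26, 27}

A △ B = {1, 2, 4, 17, 18, 19, 20, 24, 26, 27}


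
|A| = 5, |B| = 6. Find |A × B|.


|A × B| = |A| × |B|
= 5 × 6
= 30

|A × B| = 30


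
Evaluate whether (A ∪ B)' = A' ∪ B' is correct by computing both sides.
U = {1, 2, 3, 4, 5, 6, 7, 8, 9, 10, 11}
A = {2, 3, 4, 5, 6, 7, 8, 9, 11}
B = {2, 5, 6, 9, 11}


LHS: A ∪ B = {2, 3, 4, 5, 6, 7, 8, 9, 11}
(A ∪ B)' = U \ (A ∪ B) = {1, 10}
A' = {1, 10}, B' = {1, 3, 4, 7, 8, 10}
Claimed RHS: A' ∪ B' = {1, 3, 4, 7, 8, 10}
Identity is INVALID: LHS = {1, 10} but the RHS claimed here equals {1, 3, 4, 7, 8, 10}. The correct form is (A ∪ B)' = A' ∩ B'.

Identity is invalid: (A ∪ B)' = {1, 10} but A' ∪ B' = {1, 3, 4, 7, 8, 10}. The correct De Morgan law is (A ∪ B)' = A' ∩ B'.


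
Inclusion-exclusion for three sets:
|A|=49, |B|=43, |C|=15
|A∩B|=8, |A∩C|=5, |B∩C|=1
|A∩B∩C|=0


|A∪B∪C| = |A|+|B|+|C| - |A∩B|-|A∩C|-|B∩C| + |A∩B∩C|
= 49+43+15 - 8-5-1 + 0
= 107 - 14 + 0
= 93

|A ∪ B ∪ C| = 93


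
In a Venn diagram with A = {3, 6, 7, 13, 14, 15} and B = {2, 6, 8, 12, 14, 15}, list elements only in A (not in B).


A = {3, 6, 7, 13, 14, 15}
B = {2, 6, 8, 12, 14, 15}
Region: only in A (not in B)
Elements: {3, 7, 13}

Elements only in A (not in B): {3, 7, 13}


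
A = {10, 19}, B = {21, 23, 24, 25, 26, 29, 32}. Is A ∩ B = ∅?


Disjoint means A ∩ B = ∅.
A ∩ B = ∅
A ∩ B = ∅, so A and B are disjoint.

Yes, A and B are disjoint


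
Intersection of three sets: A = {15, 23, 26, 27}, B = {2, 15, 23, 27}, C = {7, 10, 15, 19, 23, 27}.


A ∩ B = {15, 23, 27}
(A ∩ B) ∩ C = {15, 23, 27}

A ∩ B ∩ C = {15, 23, 27}


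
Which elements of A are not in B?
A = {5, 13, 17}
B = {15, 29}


A \ B = elements in A but not in B
A = {5, 13, 17}
B = {15, 29}
Remove from A any elements in B
A \ B = {5, 13, 17}

A \ B = {5, 13, 17}


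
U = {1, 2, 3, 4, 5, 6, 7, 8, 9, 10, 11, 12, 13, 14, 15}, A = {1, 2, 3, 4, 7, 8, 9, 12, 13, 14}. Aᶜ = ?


Aᶜ = U \ A = elements in U but not in A
U = {1, 2, 3, 4, 5, 6, 7, 8, 9, 10, 11, 12, 13, 14, 15}
A = {1, 2, 3, 4, 7, 8, 9, 12, 13, 14}
Aᶜ = {5, 6, 10, 11, 15}

Aᶜ = {5, 6, 10, 11, 15}


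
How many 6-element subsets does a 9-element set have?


C(n,k) = n! / (k!(n-k)!)
C(9,6) = 9! / (6!3!)
= 84

C(9,6) = 84


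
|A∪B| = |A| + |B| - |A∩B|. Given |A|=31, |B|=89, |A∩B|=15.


|A ∪ B| = |A| + |B| - |A ∩ B|
= 31 + 89 - 15
= 105

|A ∪ B| = 105


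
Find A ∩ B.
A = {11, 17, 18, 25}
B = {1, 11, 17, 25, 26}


A ∩ B = elements in both A and B
A = {11, 17, 18, 25}
B = {1, 11, 17, 25, 26}
A ∩ B = {11, 17, 25}

A ∩ B = {11, 17, 25}


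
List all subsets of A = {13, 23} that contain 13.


A subset of A contains 13 iff the remaining 1 elements form any subset of A \ {13}.
Count: 2^(n-1) = 2^1 = 2
Subsets containing 13: {13}, {13, 23}

Subsets containing 13 (2 total): {13}, {13, 23}


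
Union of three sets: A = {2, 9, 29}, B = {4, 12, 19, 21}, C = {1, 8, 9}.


A ∪ B = {2, 4, 9, 12, 19, 21, 29}
(A ∪ B) ∪ C = {1, 2, 4, 8, 9, 12, 19, 21, 29}

A ∪ B ∪ C = {1, 2, 4, 8, 9, 12, 19, 21, 29}


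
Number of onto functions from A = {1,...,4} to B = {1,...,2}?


n = |A| = 4, k = |B| = 2. Surjections via inclusion-exclusion:
S(n,k) = Σ(-1)^i × C(k,i) × (k-i)^n, i=0 to k
i=0: (-1)^0×C(2,0)×2^4 = 16
i=1: (-1)^1×C(2,1)×1^4 = -2
i=2: (-1)^2×C(2,2)×0^4 = 0
Total = 14

Number of surjections = 14


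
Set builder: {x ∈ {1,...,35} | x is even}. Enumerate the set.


Checking each candidate:
Condition: even numbers in {1,...,35}
Result = {2, 4, 6, 8, 10, 12, 14, 16, 18, 20, 22, 24, 26, 28, 30, 32, 34}

{2, 4, 6, 8, 10, 12, 14, 16, 18, 20, 22, 24, 26, 28, 30, 32, 34}


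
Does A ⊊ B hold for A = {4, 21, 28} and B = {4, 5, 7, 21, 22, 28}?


A ⊂ B requires: A ⊆ B AND A ≠ B.
A ⊆ B? Yes
A = B? No
A ⊂ B: Yes (A is a proper subset of B)

Yes, A ⊂ B


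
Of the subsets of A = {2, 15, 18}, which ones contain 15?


A subset of A contains 15 iff the remaining 2 elements form any subset of A \ {15}.
Count: 2^(n-1) = 2^2 = 4
Subsets containing 15: {15}, {2, 15}, {15, 18}, {2, 15, 18}

Subsets containing 15 (4 total): {15}, {2, 15}, {15, 18}, {2, 15, 18}


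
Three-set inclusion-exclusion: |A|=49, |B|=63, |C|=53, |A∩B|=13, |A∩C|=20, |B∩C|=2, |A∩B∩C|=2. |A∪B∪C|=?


|A∪B∪C| = |A|+|B|+|C| - |A∩B|-|A∩C|-|B∩C| + |A∩B∩C|
= 49+63+53 - 13-20-2 + 2
= 165 - 35 + 2
= 132

|A ∪ B ∪ C| = 132


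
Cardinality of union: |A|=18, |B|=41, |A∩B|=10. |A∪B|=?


|A ∪ B| = |A| + |B| - |A ∩ B|
= 18 + 41 - 10
= 49

|A ∪ B| = 49


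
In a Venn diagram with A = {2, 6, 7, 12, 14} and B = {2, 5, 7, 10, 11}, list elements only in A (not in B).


A = {2, 6, 7, 12, 14}
B = {2, 5, 7, 10, 11}
Region: only in A (not in B)
Elements: {6, 12, 14}

Elements only in A (not in B): {6, 12, 14}


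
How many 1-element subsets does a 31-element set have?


C(n,k) = n! / (k!(n-k)!)
C(31,1) = 31! / (1!30!)
= 31

C(31,1) = 31


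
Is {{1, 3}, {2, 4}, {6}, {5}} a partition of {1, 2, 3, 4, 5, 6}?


A partition requires: (1) non-empty parts, (2) pairwise disjoint, (3) union = U
Parts: {1, 3}, {2, 4}, {6}, {5}
Union of parts: {1, 2, 3, 4, 5, 6}
U = {1, 2, 3, 4, 5, 6}
All non-empty? True
Pairwise disjoint? True
Covers U? True

Yes, valid partition


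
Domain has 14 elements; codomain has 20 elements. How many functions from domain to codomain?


Each of |A| = 14 inputs maps to any of |B| = 20 outputs.
# functions = |B|^|A| = 20^14
= 1638400000000000000

Number of functions = 1638400000000000000


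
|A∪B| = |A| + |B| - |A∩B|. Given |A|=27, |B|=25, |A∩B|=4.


|A ∪ B| = |A| + |B| - |A ∩ B|
= 27 + 25 - 4
= 48

|A ∪ B| = 48


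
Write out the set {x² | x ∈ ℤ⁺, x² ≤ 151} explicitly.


Checking each candidate:
Condition: positive perfect squares ≤ 151
Result = {1, 4, 9, 16, 25, 36, 49, 64, 81, 100, 121, 144}

{1, 4, 9, 16, 25, 36, 49, 64, 81, 100, 121, 144}


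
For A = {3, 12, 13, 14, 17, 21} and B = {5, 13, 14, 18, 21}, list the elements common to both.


A ∩ B = elements in both A and B
A = {3, 12, 13, 14, 17, 21}
B = {5, 13, 14, 18, 21}
A ∩ B = {13, 14, 21}

A ∩ B = {13, 14, 21}


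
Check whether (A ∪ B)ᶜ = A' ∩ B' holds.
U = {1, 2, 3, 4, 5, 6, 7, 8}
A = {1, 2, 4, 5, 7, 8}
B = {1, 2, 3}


LHS: A ∪ B = {1, 2, 3, 4, 5, 7, 8}
(A ∪ B)' = U \ (A ∪ B) = {6}
A' = {3, 6}, B' = {4, 5, 6, 7, 8}
Claimed RHS: A' ∩ B' = {6}
Identity is VALID: LHS = RHS = {6} ✓

Identity is valid. (A ∪ B)' = A' ∩ B' = {6}


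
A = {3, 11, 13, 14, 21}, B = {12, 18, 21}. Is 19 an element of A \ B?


A = {3, 11, 13, 14, 21}, B = {12, 18, 21}
A \ B = elements in A but not in B
A \ B = {3, 11, 13, 14}
Checking if 19 ∈ A \ B
19 is not in A \ B → False

19 ∉ A \ B


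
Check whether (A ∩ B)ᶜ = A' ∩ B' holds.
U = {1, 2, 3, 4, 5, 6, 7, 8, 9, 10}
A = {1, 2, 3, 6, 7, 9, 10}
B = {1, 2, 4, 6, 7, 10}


LHS: A ∩ B = {1, 2, 6, 7, 10}
(A ∩ B)' = U \ (A ∩ B) = {3, 4, 5, 8, 9}
A' = {4, 5, 8}, B' = {3, 5, 8, 9}
Claimed RHS: A' ∩ B' = {5, 8}
Identity is INVALID: LHS = {3, 4, 5, 8, 9} but the RHS claimed here equals {5, 8}. The correct form is (A ∩ B)' = A' ∪ B'.

Identity is invalid: (A ∩ B)' = {3, 4, 5, 8, 9} but A' ∩ B' = {5, 8}. The correct De Morgan law is (A ∩ B)' = A' ∪ B'.


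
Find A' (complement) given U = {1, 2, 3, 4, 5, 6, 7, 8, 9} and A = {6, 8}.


Aᶜ = U \ A = elements in U but not in A
U = {1, 2, 3, 4, 5, 6, 7, 8, 9}
A = {6, 8}
Aᶜ = {1, 2, 3, 4, 5, 7, 9}

Aᶜ = {1, 2, 3, 4, 5, 7, 9}


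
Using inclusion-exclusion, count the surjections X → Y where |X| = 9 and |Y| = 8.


n = |X| = 9, k = |Y| = 8. Surjections via inclusion-exclusion:
S(n,k) = Σ(-1)^i × C(k,i) × (k-i)^n, i=0 to k
i=0: (-1)^0×C(8,0)×8^9 = 134217728
i=1: (-1)^1×C(8,1)×7^9 = -322828856
i=2: (-1)^2×C(8,2)×6^9 = 282175488
i=3: (-1)^3×C(8,3)×5^9 = -109375000
i=4: (-1)^4×C(8,4)×4^9 = 18350080
i=5: (-1)^5×C(8,5)×3^9 = -1102248
i=6: (-1)^6×C(8,6)×2^9 = 14336
i=7: (-1)^7×C(8,7)×1^9 = -8
i=8: (-1)^8×C(8,8)×0^9 = 0
Total = 1451520

Number of surjections = 1451520


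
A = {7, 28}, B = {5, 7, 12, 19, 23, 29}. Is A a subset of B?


A ⊆ B means every element of A is in B.
Elements in A not in B: {28}
So A ⊄ B.

No, A ⊄ B


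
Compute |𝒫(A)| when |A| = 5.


Number of subsets = 2^n
= 2^5
= 32

|P(A)| = 32


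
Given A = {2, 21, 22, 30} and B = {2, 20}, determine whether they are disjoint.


Disjoint means A ∩ B = ∅.
A ∩ B = {2}
A ∩ B ≠ ∅, so A and B are NOT disjoint.

No, A and B are not disjoint (A ∩ B = {2})


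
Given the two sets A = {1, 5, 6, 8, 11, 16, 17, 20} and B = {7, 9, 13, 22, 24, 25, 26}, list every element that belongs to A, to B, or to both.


A ∪ B = all elements in A or B (or both)
A = {1, 5, 6, 8, 11, 16, 17, 20}
B = {7, 9, 13, 22, 24, 25, 26}
A ∪ B = {1, 5, 6, 7, 8, 9, 11, 13, 16, 17, 20, 22, 24, 25, 26}

A ∪ B = {1, 5, 6, 7, 8, 9, 11, 13, 16, 17, 20, 22, 24, 25, 26}


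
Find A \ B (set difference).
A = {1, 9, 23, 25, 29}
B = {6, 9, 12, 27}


A \ B = elements in A but not in B
A = {1, 9, 23, 25, 29}
B = {6, 9, 12, 27}
Remove from A any elements in B
A \ B = {1, 23, 25, 29}

A \ B = {1, 23, 25, 29}


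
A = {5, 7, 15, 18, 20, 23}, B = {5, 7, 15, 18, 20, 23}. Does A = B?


Two sets are equal iff they have exactly the same elements.
A = {5, 7, 15, 18, 20, 23}
B = {5, 7, 15, 18, 20, 23}
Same elements → A = B

Yes, A = B


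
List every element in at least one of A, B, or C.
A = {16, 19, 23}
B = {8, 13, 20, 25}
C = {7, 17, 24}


A ∪ B = {8, 13, 16, 19, 20, 23, 25}
(A ∪ B) ∪ C = {7, 8, 13, 16, 17, 19, 20, 23, 24, 25}

A ∪ B ∪ C = {7, 8, 13, 16, 17, 19, 20, 23, 24, 25}


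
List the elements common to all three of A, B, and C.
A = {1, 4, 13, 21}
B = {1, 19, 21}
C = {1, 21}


A ∩ B = {1, 21}
(A ∩ B) ∩ C = {1, 21}

A ∩ B ∩ C = {1, 21}


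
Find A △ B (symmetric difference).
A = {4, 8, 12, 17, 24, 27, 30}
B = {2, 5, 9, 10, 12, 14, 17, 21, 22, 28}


A △ B = (A \ B) ∪ (B \ A) = elements in exactly one of A or B
A \ B = {4, 8, 24, 27, 30}
B \ A = {2, 5, 9, 10, 14, 21, 22, 28}
A △ B = {2, 4, 5, 8, 9, 10, 14, 21, 22, 24, 27, 28, 30}

A △ B = {2, 4, 5, 8, 9, 10, 14, 21, 22, 24, 27, 28, 30}


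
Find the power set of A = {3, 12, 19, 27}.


|A| = 4, so |P(A)| = 2^4 = 16
Enumerate subsets by cardinality (0 to 4):
∅, {3}, {12}, {19}, {27}, {3, 12}, {3, 19}, {3, 27}, {12, 19}, {12, 27}, {19, 27}, {3, 12, 19}, {3, 12, 27}, {3, 19, 27}, {12, 19, 27}, {3, 12, 19, 27}

P(A) has 16 subsets: ∅, {3}, {12}, {19}, {27}, {3, 12}, {3, 19}, {3, 27}, {12, 19}, {12, 27}, {19, 27}, {3, 12, 19}, {3, 12, 27}, {3, 19, 27}, {12, 19, 27}, {3, 12, 19, 27}


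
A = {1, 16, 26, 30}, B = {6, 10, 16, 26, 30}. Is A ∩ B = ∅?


Disjoint means A ∩ B = ∅.
A ∩ B = {16, 26, 30}
A ∩ B ≠ ∅, so A and B are NOT disjoint.

No, A and B are not disjoint (A ∩ B = {16, 26, 30})


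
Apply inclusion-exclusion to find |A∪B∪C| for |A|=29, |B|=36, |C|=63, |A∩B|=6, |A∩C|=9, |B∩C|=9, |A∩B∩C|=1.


|A∪B∪C| = |A|+|B|+|C| - |A∩B|-|A∩C|-|B∩C| + |A∩B∩C|
= 29+36+63 - 6-9-9 + 1
= 128 - 24 + 1
= 105

|A ∪ B ∪ C| = 105


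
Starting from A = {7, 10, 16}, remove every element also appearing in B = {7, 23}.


A \ B = elements in A but not in B
A = {7, 10, 16}
B = {7, 23}
Remove from A any elements in B
A \ B = {10, 16}

A \ B = {10, 16}


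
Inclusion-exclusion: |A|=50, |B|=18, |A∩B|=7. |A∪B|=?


|A ∪ B| = |A| + |B| - |A ∩ B|
= 50 + 18 - 7
= 61

|A ∪ B| = 61


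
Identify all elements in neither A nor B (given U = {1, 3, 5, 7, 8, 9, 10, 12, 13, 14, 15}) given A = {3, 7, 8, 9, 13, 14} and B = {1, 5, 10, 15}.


A = {3, 7, 8, 9, 13, 14}
B = {1, 5, 10, 15}
Region: in neither A nor B (given U = {1, 3, 5, 7, 8, 9, 10, 12, 13, 14, 15})
Elements: {12}

Elements in neither A nor B (given U = {1, 3, 5, 7, 8, 9, 10, 12, 13, 14, 15}): {12}


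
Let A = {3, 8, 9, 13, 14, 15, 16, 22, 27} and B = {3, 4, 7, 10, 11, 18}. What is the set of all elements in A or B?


A ∪ B = all elements in A or B (or both)
A = {3, 8, 9, 13, 14, 15, 16, 22, 27}
B = {3, 4, 7, 10, 11, 18}
A ∪ B = {3, 4, 7, 8, 9, 10, 11, 13, 14, 15, 16, 18, 22, 27}

A ∪ B = {3, 4, 7, 8, 9, 10, 11, 13, 14, 15, 16, 18, 22, 27}


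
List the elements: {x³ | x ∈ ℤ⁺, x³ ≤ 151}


Checking each candidate:
Condition: positive perfect cubes ≤ 151
Result = {1, 8, 27, 64, 125}

{1, 8, 27, 64, 125}


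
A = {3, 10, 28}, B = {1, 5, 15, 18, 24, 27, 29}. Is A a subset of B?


A ⊆ B means every element of A is in B.
Elements in A not in B: {3, 10, 28}
So A ⊄ B.

No, A ⊄ B


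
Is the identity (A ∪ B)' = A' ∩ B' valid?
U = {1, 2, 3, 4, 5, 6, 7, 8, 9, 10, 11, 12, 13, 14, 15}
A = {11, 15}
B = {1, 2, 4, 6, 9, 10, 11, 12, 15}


LHS: A ∪ B = {1, 2, 4, 6, 9, 10, 11, 12, 15}
(A ∪ B)' = U \ (A ∪ B) = {3, 5, 7, 8, 13, 14}
A' = {1, 2, 3, 4, 5, 6, 7, 8, 9, 10, 12, 13, 14}, B' = {3, 5, 7, 8, 13, 14}
Claimed RHS: A' ∩ B' = {3, 5, 7, 8, 13, 14}
Identity is VALID: LHS = RHS = {3, 5, 7, 8, 13, 14} ✓

Identity is valid. (A ∪ B)' = A' ∩ B' = {3, 5, 7, 8, 13, 14}


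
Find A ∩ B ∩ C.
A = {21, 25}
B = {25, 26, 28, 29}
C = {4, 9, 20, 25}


A ∩ B = {25}
(A ∩ B) ∩ C = {25}

A ∩ B ∩ C = {25}


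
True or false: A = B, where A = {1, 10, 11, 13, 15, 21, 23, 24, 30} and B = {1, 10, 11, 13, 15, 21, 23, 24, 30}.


Two sets are equal iff they have exactly the same elements.
A = {1, 10, 11, 13, 15, 21, 23, 24, 30}
B = {1, 10, 11, 13, 15, 21, 23, 24, 30}
Same elements → A = B

Yes, A = B


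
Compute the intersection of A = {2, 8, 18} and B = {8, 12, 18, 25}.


A ∩ B = elements in both A and B
A = {2, 8, 18}
B = {8, 12, 18, 25}
A ∩ B = {8, 18}

A ∩ B = {8, 18}


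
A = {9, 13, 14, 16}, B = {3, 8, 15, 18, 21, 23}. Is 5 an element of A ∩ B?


A = {9, 13, 14, 16}, B = {3, 8, 15, 18, 21, 23}
A ∩ B = elements in both A and B
A ∩ B = ∅
Checking if 5 ∈ A ∩ B
5 is not in A ∩ B → False

5 ∉ A ∩ B


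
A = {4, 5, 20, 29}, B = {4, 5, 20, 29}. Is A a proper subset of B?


A ⊂ B requires: A ⊆ B AND A ≠ B.
A ⊆ B? Yes
A = B? Yes
A = B, so A is not a PROPER subset.

No, A is not a proper subset of B


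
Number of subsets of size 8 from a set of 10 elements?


C(n,k) = n! / (k!(n-k)!)
C(10,8) = 10! / (8!2!)
= 45

C(10,8) = 45


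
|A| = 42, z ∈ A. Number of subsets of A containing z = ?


Subsets of A containing z correspond to subsets of A \ {z}, which has 41 elements.
Count = 2^(n-1) = 2^41
= 2199023255552

Number of subsets containing z = 2199023255552


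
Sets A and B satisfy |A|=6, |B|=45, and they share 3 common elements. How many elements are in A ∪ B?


|A ∪ B| = |A| + |B| - |A ∩ B|
= 6 + 45 - 3
= 48

|A ∪ B| = 48


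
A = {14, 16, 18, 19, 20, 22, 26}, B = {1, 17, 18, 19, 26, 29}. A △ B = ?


A △ B = (A \ B) ∪ (B \ A) = elements in exactly one of A or B
A \ B = {14, 16, 20, 22}
B \ A = {1, 17, 29}
A △ B = {1, 14, 16, 17, 20, 22, 29}

A △ B = {1, 14, 16, 17, 20, 22, 29}


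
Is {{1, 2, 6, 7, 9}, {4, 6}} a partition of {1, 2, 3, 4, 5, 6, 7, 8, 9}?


A partition requires: (1) non-empty parts, (2) pairwise disjoint, (3) union = U
Parts: {1, 2, 6, 7, 9}, {4, 6}
Union of parts: {1, 2, 4, 6, 7, 9}
U = {1, 2, 3, 4, 5, 6, 7, 8, 9}
All non-empty? True
Pairwise disjoint? False
Covers U? False

No, not a valid partition


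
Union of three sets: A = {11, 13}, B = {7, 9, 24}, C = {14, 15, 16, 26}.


A ∪ B = {7, 9, 11, 13, 24}
(A ∪ B) ∪ C = {7, 9, 11, 13, 14, 15, 16, 24, 26}

A ∪ B ∪ C = {7, 9, 11, 13, 14, 15, 16, 24, 26}


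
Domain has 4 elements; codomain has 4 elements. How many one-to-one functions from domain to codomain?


An injection sends each of |A| = 4 inputs to a distinct output in B.
# injections = |B|·(|B|-1)·…·(|B|-|A|+1) = 4! / (4 - 4)!
= 4 × 3 × 2 × 1
= 24

Number of injections = 24


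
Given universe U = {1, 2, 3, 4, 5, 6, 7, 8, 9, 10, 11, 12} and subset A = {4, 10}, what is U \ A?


Aᶜ = U \ A = elements in U but not in A
U = {1, 2, 3, 4, 5, 6, 7, 8, 9, 10, 11, 12}
A = {4, 10}
Aᶜ = {1, 2, 3, 5, 6, 7, 8, 9, 11, 12}

Aᶜ = {1, 2, 3, 5, 6, 7, 8, 9, 11, 12}


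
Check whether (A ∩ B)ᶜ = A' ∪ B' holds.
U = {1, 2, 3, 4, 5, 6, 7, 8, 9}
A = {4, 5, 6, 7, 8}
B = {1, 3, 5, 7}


LHS: A ∩ B = {5, 7}
(A ∩ B)' = U \ (A ∩ B) = {1, 2, 3, 4, 6, 8, 9}
A' = {1, 2, 3, 9}, B' = {2, 4, 6, 8, 9}
Claimed RHS: A' ∪ B' = {1, 2, 3, 4, 6, 8, 9}
Identity is VALID: LHS = RHS = {1, 2, 3, 4, 6, 8, 9} ✓

Identity is valid. (A ∩ B)' = A' ∪ B' = {1, 2, 3, 4, 6, 8, 9}


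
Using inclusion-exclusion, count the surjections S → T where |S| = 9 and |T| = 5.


n = |S| = 9, k = |T| = 5. Surjections via inclusion-exclusion:
S(n,k) = Σ(-1)^i × C(k,i) × (k-i)^n, i=0 to k
i=0: (-1)^0×C(5,0)×5^9 = 1953125
i=1: (-1)^1×C(5,1)×4^9 = -1310720
i=2: (-1)^2×C(5,2)×3^9 = 196830
i=3: (-1)^3×C(5,3)×2^9 = -5120
i=4: (-1)^4×C(5,4)×1^9 = 5
i=5: (-1)^5×C(5,5)×0^9 = 0
Total = 834120

Number of surjections = 834120


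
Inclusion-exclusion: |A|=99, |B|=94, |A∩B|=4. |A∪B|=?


|A ∪ B| = |A| + |B| - |A ∩ B|
= 99 + 94 - 4
= 189

|A ∪ B| = 189


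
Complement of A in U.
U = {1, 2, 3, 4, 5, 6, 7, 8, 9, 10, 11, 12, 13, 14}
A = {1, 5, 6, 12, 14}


Aᶜ = U \ A = elements in U but not in A
U = {1, 2, 3, 4, 5, 6, 7, 8, 9, 10, 11, 12, 13, 14}
A = {1, 5, 6, 12, 14}
Aᶜ = {2, 3, 4, 7, 8, 9, 10, 11, 13}

Aᶜ = {2, 3, 4, 7, 8, 9, 10, 11, 13}


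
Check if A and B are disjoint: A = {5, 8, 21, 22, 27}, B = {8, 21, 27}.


Disjoint means A ∩ B = ∅.
A ∩ B = {8, 21, 27}
A ∩ B ≠ ∅, so A and B are NOT disjoint.

No, A and B are not disjoint (A ∩ B = {8, 21, 27})


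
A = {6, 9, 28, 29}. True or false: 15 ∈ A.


A = {6, 9, 28, 29}
Checking if 15 is in A
15 is not in A → False

15 ∉ A


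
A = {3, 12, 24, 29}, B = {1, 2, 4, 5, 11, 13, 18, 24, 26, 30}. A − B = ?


A \ B = elements in A but not in B
A = {3, 12, 24, 29}
B = {1, 2, 4, 5, 11, 13, 18, 24, 26, 30}
Remove from A any elements in B
A \ B = {3, 12, 29}

A \ B = {3, 12, 29}


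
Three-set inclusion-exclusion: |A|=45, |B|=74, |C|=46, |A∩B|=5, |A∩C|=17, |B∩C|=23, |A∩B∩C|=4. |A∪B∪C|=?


|A∪B∪C| = |A|+|B|+|C| - |A∩B|-|A∩C|-|B∩C| + |A∩B∩C|
= 45+74+46 - 5-17-23 + 4
= 165 - 45 + 4
= 124

|A ∪ B ∪ C| = 124


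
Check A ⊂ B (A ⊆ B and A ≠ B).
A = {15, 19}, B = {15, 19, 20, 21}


A ⊂ B requires: A ⊆ B AND A ≠ B.
A ⊆ B? Yes
A = B? No
A ⊂ B: Yes (A is a proper subset of B)

Yes, A ⊂ B


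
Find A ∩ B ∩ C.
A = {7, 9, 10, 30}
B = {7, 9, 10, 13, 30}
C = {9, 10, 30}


A ∩ B = {7, 9, 10, 30}
(A ∩ B) ∩ C = {9, 10, 30}

A ∩ B ∩ C = {9, 10, 30}


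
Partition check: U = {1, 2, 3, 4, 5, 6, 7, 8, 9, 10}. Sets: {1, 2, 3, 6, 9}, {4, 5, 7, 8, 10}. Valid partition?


A partition requires: (1) non-empty parts, (2) pairwise disjoint, (3) union = U
Parts: {1, 2, 3, 6, 9}, {4, 5, 7, 8, 10}
Union of parts: {1, 2, 3, 4, 5, 6, 7, 8, 9, 10}
U = {1, 2, 3, 4, 5, 6, 7, 8, 9, 10}
All non-empty? True
Pairwise disjoint? True
Covers U? True

Yes, valid partition


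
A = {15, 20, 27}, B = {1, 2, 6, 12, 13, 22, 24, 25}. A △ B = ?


A △ B = (A \ B) ∪ (B \ A) = elements in exactly one of A or B
A \ B = {15, 20, 27}
B \ A = {1, 2, 6, 12, 13, 22, 24, 25}
A △ B = {1, 2, 6, 12, 13, 15, 20, 22, 24, 25, 27}

A △ B = {1, 2, 6, 12, 13, 15, 20, 22, 24, 25, 27}


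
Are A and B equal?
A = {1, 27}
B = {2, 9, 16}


Two sets are equal iff they have exactly the same elements.
A = {1, 27}
B = {2, 9, 16}
Differences: {1, 2, 9, 16, 27}
A ≠ B

No, A ≠ B


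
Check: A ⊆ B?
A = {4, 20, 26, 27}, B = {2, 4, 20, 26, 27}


A ⊆ B means every element of A is in B.
All elements of A are in B.
So A ⊆ B.

Yes, A ⊆ B


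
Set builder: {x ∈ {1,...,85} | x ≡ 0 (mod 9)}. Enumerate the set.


Checking each candidate:
Condition: x in {1,...,85} with x ≡ 0 (mod 9)
Result = {9, 18, 27, 36, 45, 54, 63, 72, 81}

{9, 18, 27, 36, 45, 54, 63, 72, 81}


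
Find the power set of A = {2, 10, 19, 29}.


|A| = 4, so |P(A)| = 2^4 = 16
Enumerate subsets by cardinality (0 to 4):
∅, {2}, {10}, {19}, {29}, {2, 10}, {2, 19}, {2, 29}, {10, 19}, {10, 29}, {19, 29}, {2, 10, 19}, {2, 10, 29}, {2, 19, 29}, {10, 19, 29}, {2, 10, 19, 29}

P(A) has 16 subsets: ∅, {2}, {10}, {19}, {29}, {2, 10}, {2, 19}, {2, 29}, {10, 19}, {10, 29}, {19, 29}, {2, 10, 19}, {2, 10, 29}, {2, 19, 29}, {10, 19, 29}, {2, 10, 19, 29}


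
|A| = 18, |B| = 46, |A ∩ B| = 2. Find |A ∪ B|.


|A ∪ B| = |A| + |B| - |A ∩ B|
= 18 + 46 - 2
= 62

|A ∪ B| = 62


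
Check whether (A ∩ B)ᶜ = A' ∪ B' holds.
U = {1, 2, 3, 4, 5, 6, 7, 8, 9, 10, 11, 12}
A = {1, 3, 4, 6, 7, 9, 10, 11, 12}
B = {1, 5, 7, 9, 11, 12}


LHS: A ∩ B = {1, 7, 9, 11, 12}
(A ∩ B)' = U \ (A ∩ B) = {2, 3, 4, 5, 6, 8, 10}
A' = {2, 5, 8}, B' = {2, 3, 4, 6, 8, 10}
Claimed RHS: A' ∪ B' = {2, 3, 4, 5, 6, 8, 10}
Identity is VALID: LHS = RHS = {2, 3, 4, 5, 6, 8, 10} ✓

Identity is valid. (A ∩ B)' = A' ∪ B' = {2, 3, 4, 5, 6, 8, 10}


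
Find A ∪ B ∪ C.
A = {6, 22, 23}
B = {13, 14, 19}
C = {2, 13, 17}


A ∪ B = {6, 13, 14, 19, 22, 23}
(A ∪ B) ∪ C = {2, 6, 13, 14, 17, 19, 22, 23}

A ∪ B ∪ C = {2, 6, 13, 14, 17, 19, 22, 23}


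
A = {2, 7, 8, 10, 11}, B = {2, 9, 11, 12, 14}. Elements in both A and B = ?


A = {2, 7, 8, 10, 11}
B = {2, 9, 11, 12, 14}
Region: in both A and B
Elements: {2, 11}

Elements in both A and B: {2, 11}


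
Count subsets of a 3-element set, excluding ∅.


Total subsets = 2^n = 2^3 = 8
Non-empty subsets exclude the empty set: 2^n - 1
= 8 - 1
= 7

Number of non-empty subsets = 7


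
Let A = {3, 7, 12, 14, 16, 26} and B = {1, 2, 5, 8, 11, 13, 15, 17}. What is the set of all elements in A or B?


A ∪ B = all elements in A or B (or both)
A = {3, 7, 12, 14, 16, 26}
B = {1, 2, 5, 8, 11, 13, 15, 17}
A ∪ B = {1, 2, 3, 5, 7, 8, 11, 12, 13, 14, 15, 16, 17, 26}

A ∪ B = {1, 2, 3, 5, 7, 8, 11, 12, 13, 14, 15, 16, 17, 26}


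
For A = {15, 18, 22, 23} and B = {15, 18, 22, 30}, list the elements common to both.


A ∩ B = elements in both A and B
A = {15, 18, 22, 23}
B = {15, 18, 22, 30}
A ∩ B = {15, 18, 22}

A ∩ B = {15, 18, 22}


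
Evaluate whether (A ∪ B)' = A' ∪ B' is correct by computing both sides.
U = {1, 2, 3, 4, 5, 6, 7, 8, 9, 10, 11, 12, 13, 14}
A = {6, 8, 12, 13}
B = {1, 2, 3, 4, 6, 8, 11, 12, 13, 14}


LHS: A ∪ B = {1, 2, 3, 4, 6, 8, 11, 12, 13, 14}
(A ∪ B)' = U \ (A ∪ B) = {5, 7, 9, 10}
A' = {1, 2, 3, 4, 5, 7, 9, 10, 11, 14}, B' = {5, 7, 9, 10}
Claimed RHS: A' ∪ B' = {1, 2, 3, 4, 5, 7, 9, 10, 11, 14}
Identity is INVALID: LHS = {5, 7, 9, 10} but the RHS claimed here equals {1, 2, 3, 4, 5, 7, 9, 10, 11, 14}. The correct form is (A ∪ B)' = A' ∩ B'.

Identity is invalid: (A ∪ B)' = {5, 7, 9, 10} but A' ∪ B' = {1, 2, 3, 4, 5, 7, 9, 10, 11, 14}. The correct De Morgan law is (A ∪ B)' = A' ∩ B'.


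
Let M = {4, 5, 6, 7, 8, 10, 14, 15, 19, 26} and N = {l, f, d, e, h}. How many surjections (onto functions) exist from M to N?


n = |M| = 10, k = |N| = 5. Surjections via inclusion-exclusion:
S(n,k) = Σ(-1)^i × C(k,i) × (k-i)^n, i=0 to k
i=0: (-1)^0×C(5,0)×5^10 = 9765625
i=1: (-1)^1×C(5,1)×4^10 = -5242880
i=2: (-1)^2×C(5,2)×3^10 = 590490
i=3: (-1)^3×C(5,3)×2^10 = -10240
i=4: (-1)^4×C(5,4)×1^10 = 5
i=5: (-1)^5×C(5,5)×0^10 = 0
Total = 5103000

Number of surjections = 5103000


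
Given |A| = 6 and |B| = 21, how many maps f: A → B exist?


Each of |A| = 6 inputs maps to any of |B| = 21 outputs.
# functions = |B|^|A| = 21^6
= 85766121

Number of functions = 85766121


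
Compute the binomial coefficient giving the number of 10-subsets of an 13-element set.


C(n,k) = n! / (k!(n-k)!)
C(13,10) = 13! / (10!3!)
= 286

C(13,10) = 286


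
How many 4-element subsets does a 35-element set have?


C(n,k) = n! / (k!(n-k)!)
C(35,4) = 35! / (4!31!)
= 52360

C(35,4) = 52360


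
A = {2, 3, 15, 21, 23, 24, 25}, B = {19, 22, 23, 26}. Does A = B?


Two sets are equal iff they have exactly the same elements.
A = {2, 3, 15, 21, 23, 24, 25}
B = {19, 22, 23, 26}
Differences: {2, 3, 15, 19, 21, 22, 24, 25, 26}
A ≠ B

No, A ≠ B


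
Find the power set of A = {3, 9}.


|A| = 2, so |P(A)| = 2^2 = 4
Enumerate subsets by cardinality (0 to 2):
∅, {3}, {9}, {3, 9}

P(A) has 4 subsets: ∅, {3}, {9}, {3, 9}


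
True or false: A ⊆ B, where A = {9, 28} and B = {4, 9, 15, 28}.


A ⊆ B means every element of A is in B.
All elements of A are in B.
So A ⊆ B.

Yes, A ⊆ B


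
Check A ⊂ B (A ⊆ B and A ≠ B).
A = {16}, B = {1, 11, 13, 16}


A ⊂ B requires: A ⊆ B AND A ≠ B.
A ⊆ B? Yes
A = B? No
A ⊂ B: Yes (A is a proper subset of B)

Yes, A ⊂ B


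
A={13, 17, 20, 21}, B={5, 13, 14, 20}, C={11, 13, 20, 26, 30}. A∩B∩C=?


A ∩ B = {13, 20}
(A ∩ B) ∩ C = {13, 20}

A ∩ B ∩ C = {13, 20}


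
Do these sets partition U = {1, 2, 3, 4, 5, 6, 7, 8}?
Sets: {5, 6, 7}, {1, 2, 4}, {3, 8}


A partition requires: (1) non-empty parts, (2) pairwise disjoint, (3) union = U
Parts: {5, 6, 7}, {1, 2, 4}, {3, 8}
Union of parts: {1, 2, 3, 4, 5, 6, 7, 8}
U = {1, 2, 3, 4, 5, 6, 7, 8}
All non-empty? True
Pairwise disjoint? True
Covers U? True

Yes, valid partition


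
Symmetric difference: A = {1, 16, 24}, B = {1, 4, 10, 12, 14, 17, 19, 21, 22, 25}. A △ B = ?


A △ B = (A \ B) ∪ (B \ A) = elements in exactly one of A or B
A \ B = {16, 24}
B \ A = {4, 10, 12, 14, 17, 19, 21, 22, 25}
A △ B = {4, 10, 12, 14, 16, 17, 19, 21, 22, 24, 25}

A △ B = {4, 10, 12, 14, 16, 17, 19, 21, 22, 24, 25}


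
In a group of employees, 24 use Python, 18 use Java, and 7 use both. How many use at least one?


|A ∪ B| = |A| + |B| - |A ∩ B|
= 24 + 18 - 7
= 35

|A ∪ B| = 35


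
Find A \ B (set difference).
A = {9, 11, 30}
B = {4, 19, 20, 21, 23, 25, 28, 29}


A \ B = elements in A but not in B
A = {9, 11, 30}
B = {4, 19, 20, 21, 23, 25, 28, 29}
Remove from A any elements in B
A \ B = {9, 11, 30}

A \ B = {9, 11, 30}


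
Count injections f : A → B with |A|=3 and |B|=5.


An injection sends each of |A| = 3 inputs to a distinct output in B.
# injections = |B|·(|B|-1)·…·(|B|-|A|+1) = 5! / (5 - 3)!
= 5 × 4 × 3
= 60

Number of injections = 60


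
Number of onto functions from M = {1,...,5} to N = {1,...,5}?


n = |M| = 5, k = |N| = 5. Surjections via inclusion-exclusion:
S(n,k) = Σ(-1)^i × C(k,i) × (k-i)^n, i=0 to k
i=0: (-1)^0×C(5,0)×5^5 = 3125
i=1: (-1)^1×C(5,1)×4^5 = -5120
i=2: (-1)^2×C(5,2)×3^5 = 2430
i=3: (-1)^3×C(5,3)×2^5 = -320
i=4: (-1)^4×C(5,4)×1^5 = 5
i=5: (-1)^5×C(5,5)×0^5 = 0
Total = 120

Number of surjections = 120


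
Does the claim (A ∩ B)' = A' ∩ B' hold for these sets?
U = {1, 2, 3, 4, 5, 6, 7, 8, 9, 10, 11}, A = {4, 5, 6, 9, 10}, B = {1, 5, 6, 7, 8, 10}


LHS: A ∩ B = {5, 6, 10}
(A ∩ B)' = U \ (A ∩ B) = {1, 2, 3, 4, 7, 8, 9, 11}
A' = {1, 2, 3, 7, 8, 11}, B' = {2, 3, 4, 9, 11}
Claimed RHS: A' ∩ B' = {2, 3, 11}
Identity is INVALID: LHS = {1, 2, 3, 4, 7, 8, 9, 11} but the RHS claimed here equals {2, 3, 11}. The correct form is (A ∩ B)' = A' ∪ B'.

Identity is invalid: (A ∩ B)' = {1, 2, 3, 4, 7, 8, 9, 11} but A' ∩ B' = {2, 3, 11}. The correct De Morgan law is (A ∩ B)' = A' ∪ B'.


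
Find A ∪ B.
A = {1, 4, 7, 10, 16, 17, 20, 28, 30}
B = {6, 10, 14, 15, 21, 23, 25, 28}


A ∪ B = all elements in A or B (or both)
A = {1, 4, 7, 10, 16, 17, 20, 28, 30}
B = {6, 10, 14, 15, 21, 23, 25, 28}
A ∪ B = {1, 4, 6, 7, 10, 14, 15, 16, 17, 20, 21, 23, 25, 28, 30}

A ∪ B = {1, 4, 6, 7, 10, 14, 15, 16, 17, 20, 21, 23, 25, 28, 30}


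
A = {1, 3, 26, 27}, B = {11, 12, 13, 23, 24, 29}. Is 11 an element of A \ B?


A = {1, 3, 26, 27}, B = {11, 12, 13, 23, 24, 29}
A \ B = elements in A but not in B
A \ B = {1, 3, 26, 27}
Checking if 11 ∈ A \ B
11 is not in A \ B → False

11 ∉ A \ B


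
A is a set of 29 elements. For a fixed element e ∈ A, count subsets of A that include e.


Subsets of A containing e correspond to subsets of A \ {e}, which has 28 elements.
Count = 2^(n-1) = 2^28
= 268435456

Number of subsets containing e = 268435456


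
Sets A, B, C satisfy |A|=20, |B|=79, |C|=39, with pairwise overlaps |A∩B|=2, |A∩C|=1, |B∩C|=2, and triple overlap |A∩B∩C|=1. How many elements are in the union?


|A∪B∪C| = |A|+|B|+|C| - |A∩B|-|A∩C|-|B∩C| + |A∩B∩C|
= 20+79+39 - 2-1-2 + 1
= 138 - 5 + 1
= 134

|A ∪ B ∪ C| = 134


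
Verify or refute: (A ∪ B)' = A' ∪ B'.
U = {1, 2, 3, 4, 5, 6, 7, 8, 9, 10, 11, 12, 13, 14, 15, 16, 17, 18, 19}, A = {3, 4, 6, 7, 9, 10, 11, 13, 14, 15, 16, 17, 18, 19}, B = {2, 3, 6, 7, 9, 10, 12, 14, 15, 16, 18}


LHS: A ∪ B = {2, 3, 4, 6, 7, 9, 10, 11, 12, 13, 14, 15, 16, 17, 18, 19}
(A ∪ B)' = U \ (A ∪ B) = {1, 5, 8}
A' = {1, 2, 5, 8, 12}, B' = {1, 4, 5, 8, 11, 13, 17, 19}
Claimed RHS: A' ∪ B' = {1, 2, 4, 5, 8, 11, 12, 13, 17, 19}
Identity is INVALID: LHS = {1, 5, 8} but the RHS claimed here equals {1, 2, 4, 5, 8, 11, 12, 13, 17, 19}. The correct form is (A ∪ B)' = A' ∩ B'.

Identity is invalid: (A ∪ B)' = {1, 5, 8} but A' ∪ B' = {1, 2, 4, 5, 8, 11, 12, 13, 17, 19}. The correct De Morgan law is (A ∪ B)' = A' ∩ B'.


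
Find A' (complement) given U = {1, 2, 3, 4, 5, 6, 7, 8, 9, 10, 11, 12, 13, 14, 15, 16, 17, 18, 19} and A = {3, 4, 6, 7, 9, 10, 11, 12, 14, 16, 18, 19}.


Aᶜ = U \ A = elements in U but not in A
U = {1, 2, 3, 4, 5, 6, 7, 8, 9, 10, 11, 12, 13, 14, 15, 16, 17, 18, 19}
A = {3, 4, 6, 7, 9, 10, 11, 12, 14, 16, 18, 19}
Aᶜ = {1, 2, 5, 8, 13, 15, 17}

Aᶜ = {1, 2, 5, 8, 13, 15, 17}


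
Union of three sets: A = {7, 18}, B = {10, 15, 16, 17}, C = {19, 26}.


A ∪ B = {7, 10, 15, 16, 17, 18}
(A ∪ B) ∪ C = {7, 10, 15, 16, 17, 18, 19, 26}

A ∪ B ∪ C = {7, 10, 15, 16, 17, 18, 19, 26}


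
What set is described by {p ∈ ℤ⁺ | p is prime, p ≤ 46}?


Checking each candidate:
Condition: primes ≤ 46
Result = {2, 3, 5, 7, 11, 13, 17, 19, 23, 29, 31, 37, 41, 43}

{2, 3, 5, 7, 11, 13, 17, 19, 23, 29, 31, 37, 41, 43}


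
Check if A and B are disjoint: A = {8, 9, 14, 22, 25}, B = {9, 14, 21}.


Disjoint means A ∩ B = ∅.
A ∩ B = {9, 14}
A ∩ B ≠ ∅, so A and B are NOT disjoint.

No, A and B are not disjoint (A ∩ B = {9, 14})
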